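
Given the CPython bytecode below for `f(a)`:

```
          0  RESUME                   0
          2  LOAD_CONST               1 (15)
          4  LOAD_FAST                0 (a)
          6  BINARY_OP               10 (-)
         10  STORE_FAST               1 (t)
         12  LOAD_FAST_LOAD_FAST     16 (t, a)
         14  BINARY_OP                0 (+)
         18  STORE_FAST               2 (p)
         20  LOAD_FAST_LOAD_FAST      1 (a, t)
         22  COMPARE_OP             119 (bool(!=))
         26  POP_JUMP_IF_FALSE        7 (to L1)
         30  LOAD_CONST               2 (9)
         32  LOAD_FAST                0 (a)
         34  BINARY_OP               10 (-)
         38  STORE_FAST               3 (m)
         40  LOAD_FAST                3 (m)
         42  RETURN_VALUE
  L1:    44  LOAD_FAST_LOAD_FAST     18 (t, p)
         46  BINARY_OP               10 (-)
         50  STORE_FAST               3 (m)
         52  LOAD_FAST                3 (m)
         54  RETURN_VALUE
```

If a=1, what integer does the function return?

8

LOAD_CONST → push 15. Stack: [15]
LOAD_FAST a → push 1. Stack: [15, 1]
BINARY_OP - → 15 - 1 = 14. Stack: [14]
STORE_FAST t → t=14. Stack: []
LOAD_FAST_LOAD_FAST t,a → push 14,1. Stack: [14, 1]
BINARY_OP + → 14 + 1 = 15. Stack: [15]
STORE_FAST p → p=15. Stack: []
LOAD_FAST_LOAD_FAST a,t → push 1,14. Stack: [1, 14]
COMPARE_OP bool(!=) → 1 vs 14 = True. Stack: [True]
POP_JUMP_IF_FALSE → pop True; no jump. Stack: []
LOAD_CONST → push 9. Stack: [9]
LOAD_FAST a → push 1. Stack: [9, 1]
BINARY_OP - → 9 - 1 = 8. Stack: [8]
STORE_FAST m → m=8. Stack: []
LOAD_FAST m → push 8. Stack: [8]
RETURN_VALUE → return 8.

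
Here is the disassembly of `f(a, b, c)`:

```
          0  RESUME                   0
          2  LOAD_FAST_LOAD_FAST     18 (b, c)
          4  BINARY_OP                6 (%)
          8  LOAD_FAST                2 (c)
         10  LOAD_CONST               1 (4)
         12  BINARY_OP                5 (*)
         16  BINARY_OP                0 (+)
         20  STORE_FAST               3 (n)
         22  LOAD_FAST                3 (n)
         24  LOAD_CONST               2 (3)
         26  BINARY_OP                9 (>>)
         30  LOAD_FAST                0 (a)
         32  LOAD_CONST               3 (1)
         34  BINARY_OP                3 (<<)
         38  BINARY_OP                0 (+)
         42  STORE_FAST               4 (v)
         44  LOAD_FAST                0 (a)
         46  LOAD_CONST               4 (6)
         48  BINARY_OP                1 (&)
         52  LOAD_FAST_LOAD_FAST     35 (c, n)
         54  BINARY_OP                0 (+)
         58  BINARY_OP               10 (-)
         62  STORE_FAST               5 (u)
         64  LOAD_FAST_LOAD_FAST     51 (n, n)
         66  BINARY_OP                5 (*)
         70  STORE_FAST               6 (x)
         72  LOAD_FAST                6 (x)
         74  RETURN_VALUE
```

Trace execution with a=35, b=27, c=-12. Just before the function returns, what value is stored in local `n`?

-57

LOAD_FAST_LOAD_FAST b,c → push 27,-12. Stack: [27, -12]
BINARY_OP % → 27 % -12 = -9. Stack: [-9]
LOAD_FAST c → push -12. Stack: [-9, -12]
LOAD_CONST → push 4. Stack: [-9, -12, 4]
BINARY_OP * → -12 * 4 = -48. Stack: [-9, -48]
BINARY_OP + → -9 + -48 = -57. Stack: [-57]
STORE_FAST n → n=-57. Stack: []
LOAD_FAST n → push -57. Stack: [-57]
LOAD_CONST → push 3. Stack: [-57, 3]
BINARY_OP >> → -57 >> 3 = -8. Stack: [-8]
LOAD_FAST a → push 35. Stack: [-8, 35]
LOAD_CONST → push 1. Stack: [-8, 35, 1]
BINARY_OP << → 35 << 1 = 70. Stack: [-8, 70]
BINARY_OP + → -8 + 70 = 62. Stack: [62]
STORE_FAST v → v=62. Stack: []
LOAD_FAST a → push 35. Stack: [35]
LOAD_CONST → push 6. Stack: [35, 6]
BINARY_OP & → 35 & 6 = 2. Stack: [2]
LOAD_FAST_LOAD_FAST c,n → push -12,-57. Stack: [2, -12, -57]
BINARY_OP + → -12 + -57 = -69. Stack: [2, -69]
BINARY_OP - → 2 - -69 = 71. Stack: [71]
STORE_FAST u → u=71. Stack: []
LOAD_FAST_LOAD_FAST n,n → push -57,-57. Stack: [-57, -57]
BINARY_OP * → -57 * -57 = 3249. Stack: [3249]
STORE_FAST x → x=3249. Stack: []
LOAD_FAST x → push 3249. Stack: [3249]
RETURN_VALUE → return 3249.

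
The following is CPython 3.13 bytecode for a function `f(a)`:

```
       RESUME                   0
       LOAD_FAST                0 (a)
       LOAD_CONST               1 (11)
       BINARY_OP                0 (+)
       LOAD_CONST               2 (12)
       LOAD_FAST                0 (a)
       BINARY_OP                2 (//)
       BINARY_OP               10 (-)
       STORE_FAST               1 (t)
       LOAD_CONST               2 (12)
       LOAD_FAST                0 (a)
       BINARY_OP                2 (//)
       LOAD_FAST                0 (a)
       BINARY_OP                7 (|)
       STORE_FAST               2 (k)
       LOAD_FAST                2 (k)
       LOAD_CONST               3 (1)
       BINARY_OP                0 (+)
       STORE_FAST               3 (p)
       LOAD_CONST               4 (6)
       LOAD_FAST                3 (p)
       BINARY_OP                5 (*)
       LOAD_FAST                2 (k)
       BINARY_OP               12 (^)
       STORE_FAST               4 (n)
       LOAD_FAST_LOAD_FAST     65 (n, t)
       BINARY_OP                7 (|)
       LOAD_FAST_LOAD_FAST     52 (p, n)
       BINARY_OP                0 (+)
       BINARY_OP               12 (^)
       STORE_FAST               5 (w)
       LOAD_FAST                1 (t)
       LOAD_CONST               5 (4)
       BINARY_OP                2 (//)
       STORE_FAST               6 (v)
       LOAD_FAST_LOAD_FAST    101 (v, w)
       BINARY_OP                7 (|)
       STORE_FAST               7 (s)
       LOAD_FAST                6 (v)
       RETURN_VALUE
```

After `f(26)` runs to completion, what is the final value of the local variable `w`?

LOAD_FAST a → push 26. Stack: [26]
LOAD_CONST → push 11. Stack: [26, 11]
BINARY_OP + → 26 + 11 = 37. Stack: [37]
LOAD_CONST → push 12. Stack: [37, 12]
LOAD_FAST a → push 26. Stack: [37, 12, 26]
BINARY_OP // → 12 // 26 = 0. Stack: [37, 0]
BINARY_OP - → 37 - 0 = 37. Stack: [37]
STORE_FAST t → t=37. Stack: []
LOAD_CONST → push 12. Stack: [12]
LOAD_FAST a → push 26. Stack: [12, 26]
BINARY_OP // → 12 // 26 = 0. Stack: [0]
LOAD_FAST a → push 26. Stack: [0, 26]
BINARY_OP | → 0 | 26 = 26. Stack: [26]
STORE_FAST k → k=26. Stack: []
LOAD_FAST k → push 26. Stack: [26]
LOAD_CONST → push 1. Stack: [26, 1]
BINARY_OP + → 26 + 1 = 27. Stack: [27]
STORE_FAST p → p=27. Stack: []
LOAD_CONST → push 6. Stack: [6]
LOAD_FAST p → push 27. Stack: [6, 27]
BINARY_OP * → 6 * 27 = 162. Stack: [162]
LOAD_FAST k → push 26. Stack: [162, 26]
BINARY_OP ^ → 162 ^ 26 = 184. Stack: [184]
STORE_FAST n → n=184. Stack: []
LOAD_FAST_LOAD_FAST n,t → push 184,37. Stack: [184, 37]
BINARY_OP | → 184 | 37 = 189. Stack: [189]
LOAD_FAST_LOAD_FAST p,n → push 27,184. Stack: [189, 27, 184]
BINARY_OP + → 27 + 184 = 211. Stack: [189, 211]
BINARY_OP ^ → 189 ^ 211 = 110. Stack: [110]
STORE_FAST w → w=110. Stack: []
LOAD_FAST t → push 37. Stack: [37]
LOAD_CONST → push 4. Stack: [37, 4]
BINARY_OP // → 37 // 4 = 9. Stack: [9]
STORE_FAST v → v=9. Stack: []
LOAD_FAST_LOAD_FAST v,w → push 9,110. Stack: [9, 110]
BINARY_OP | → 9 | 110 = 111. Stack: [111]
STORE_FAST s → s=111. Stack: []
LOAD_FAST v → push 9. Stack: [9]
RETURN_VALUE → return 9.

110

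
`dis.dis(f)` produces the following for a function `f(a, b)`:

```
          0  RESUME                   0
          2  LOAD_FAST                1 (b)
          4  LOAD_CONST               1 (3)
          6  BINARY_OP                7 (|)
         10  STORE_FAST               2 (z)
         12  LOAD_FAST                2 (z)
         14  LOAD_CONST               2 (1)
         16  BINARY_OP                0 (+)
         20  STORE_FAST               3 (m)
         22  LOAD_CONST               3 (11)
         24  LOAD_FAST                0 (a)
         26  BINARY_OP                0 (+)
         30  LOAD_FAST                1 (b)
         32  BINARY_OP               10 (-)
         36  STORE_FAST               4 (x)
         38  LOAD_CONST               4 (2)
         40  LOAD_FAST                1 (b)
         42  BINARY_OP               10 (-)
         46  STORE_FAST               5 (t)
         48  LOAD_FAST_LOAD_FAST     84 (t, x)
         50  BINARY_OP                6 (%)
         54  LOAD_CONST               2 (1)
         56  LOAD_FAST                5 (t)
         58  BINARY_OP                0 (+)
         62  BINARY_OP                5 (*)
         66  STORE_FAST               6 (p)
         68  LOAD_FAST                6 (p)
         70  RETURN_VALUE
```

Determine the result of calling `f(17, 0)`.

LOAD_FAST b → push 0. Stack: [0]
LOAD_CONST → push 3. Stack: [0, 3]
BINARY_OP | → 0 | 3 = 3. Stack: [3]
STORE_FAST z → z=3. Stack: []
LOAD_FAST z → push 3. Stack: [3]
LOAD_CONST → push 1. Stack: [3, 1]
BINARY_OP + → 3 + 1 = 4. Stack: [4]
STORE_FAST m → m=4. Stack: []
LOAD_CONST → push 11. Stack: [11]
LOAD_FAST a → push 17. Stack: [11, 17]
BINARY_OP + → 11 + 17 = 28. Stack: [28]
LOAD_FAST b → push 0. Stack: [28, 0]
BINARY_OP - → 28 - 0 = 28. Stack: [28]
STORE_FAST x → x=28. Stack: []
LOAD_CONST → push 2. Stack: [2]
LOAD_FAST b → push 0. Stack: [2, 0]
BINARY_OP - → 2 - 0 = 2. Stack: [2]
STORE_FAST t → t=2. Stack: []
LOAD_FAST_LOAD_FAST t,x → push 2,28. Stack: [2, 28]
BINARY_OP % → 2 % 28 = 2. Stack: [2]
LOAD_CONST → push 1. Stack: [2, 1]
LOAD_FAST t → push 2. Stack: [2, 1, 2]
BINARY_OP + → 1 + 2 = 3. Stack: [2, 3]
BINARY_OP * → 2 * 3 = 6. Stack: [6]
STORE_FAST p → p=6. Stack: []
LOAD_FAST p → push 6. Stack: [6]
RETURN_VALUE → return 6.

6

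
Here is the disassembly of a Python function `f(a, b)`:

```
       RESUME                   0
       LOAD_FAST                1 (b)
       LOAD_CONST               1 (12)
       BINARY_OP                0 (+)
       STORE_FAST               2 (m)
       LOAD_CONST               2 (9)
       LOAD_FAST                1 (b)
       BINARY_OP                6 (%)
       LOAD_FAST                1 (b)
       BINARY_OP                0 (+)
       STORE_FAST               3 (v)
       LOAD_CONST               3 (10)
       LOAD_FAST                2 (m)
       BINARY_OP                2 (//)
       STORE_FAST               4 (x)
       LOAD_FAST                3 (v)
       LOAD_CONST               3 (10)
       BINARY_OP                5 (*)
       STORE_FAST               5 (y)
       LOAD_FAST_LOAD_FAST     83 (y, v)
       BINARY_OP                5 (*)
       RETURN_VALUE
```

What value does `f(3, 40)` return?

LOAD_FAST b → push 40. Stack: [40]
LOAD_CONST → push 12. Stack: [40, 12]
BINARY_OP + → 40 + 12 = 52. Stack: [52]
STORE_FAST m → m=52. Stack: []
LOAD_CONST → push 9. Stack: [9]
LOAD_FAST b → push 40. Stack: [9, 40]
BINARY_OP % → 9 % 40 = 9. Stack: [9]
LOAD_FAST b → push 40. Stack: [9, 40]
BINARY_OP + → 9 + 40 = 49. Stack: [49]
STORE_FAST v → v=49. Stack: []
LOAD_CONST → push 10. Stack: [10]
LOAD_FAST m → push 52. Stack: [10, 52]
BINARY_OP // → 10 // 52 = 0. Stack: [0]
STORE_FAST x → x=0. Stack: []
LOAD_FAST v → push 49. Stack: [49]
LOAD_CONST → push 10. Stack: [49, 10]
BINARY_OP * → 49 * 10 = 490. Stack: [490]
STORE_FAST y → y=490. Stack: []
LOAD_FAST_LOAD_FAST y,v → push 490,49. Stack: [490, 49]
BINARY_OP * → 490 * 49 = 24010. Stack: [24010]
RETURN_VALUE → return 24010.

24010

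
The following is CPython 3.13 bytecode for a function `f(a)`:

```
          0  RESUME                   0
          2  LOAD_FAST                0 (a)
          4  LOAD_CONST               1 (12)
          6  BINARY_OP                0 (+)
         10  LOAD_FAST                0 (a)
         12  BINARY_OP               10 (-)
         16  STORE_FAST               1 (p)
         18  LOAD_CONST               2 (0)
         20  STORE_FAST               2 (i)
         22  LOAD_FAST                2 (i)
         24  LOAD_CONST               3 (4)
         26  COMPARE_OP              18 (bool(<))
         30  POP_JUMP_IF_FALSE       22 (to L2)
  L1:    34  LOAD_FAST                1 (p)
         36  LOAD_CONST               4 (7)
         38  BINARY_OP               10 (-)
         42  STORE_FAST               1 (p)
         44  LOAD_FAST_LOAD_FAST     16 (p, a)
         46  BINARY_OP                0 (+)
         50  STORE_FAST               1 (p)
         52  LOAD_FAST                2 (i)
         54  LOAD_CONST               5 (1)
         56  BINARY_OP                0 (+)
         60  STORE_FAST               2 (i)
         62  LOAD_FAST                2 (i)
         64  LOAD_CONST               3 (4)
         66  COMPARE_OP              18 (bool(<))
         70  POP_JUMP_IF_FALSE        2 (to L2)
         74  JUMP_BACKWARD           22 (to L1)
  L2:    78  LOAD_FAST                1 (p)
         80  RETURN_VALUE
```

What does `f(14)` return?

LOAD_FAST a → push 14
LOAD_CONST → push 12
BINARY_OP + → 14 + 12 = 26
LOAD_FAST a → push 14
BINARY_OP - → 26 - 14 = 12
STORE_FAST p → p=12
LOAD_CONST → push 0
STORE_FAST i → i=0
LOAD_FAST i → push 0
LOAD_CONST → push 4
COMPARE_OP bool(<) → 0 vs 4 = True
POP_JUMP_IF_FALSE → pop True; no jump
LOAD_FAST p → push 12
LOAD_CONST → push 7
BINARY_OP - → 12 - 7 = 5
STORE_FAST p → p=5
LOAD_FAST_LOAD_FAST p,a → push 5,14
BINARY_OP + → 5 + 14 = 19
STORE_FAST p → p=19
LOAD_FAST i → push 0
LOAD_CONST → push 1
BINARY_OP + → 0 + 1 = 1
STORE_FAST i → i=1
LOAD_FAST i → push 1
LOAD_CONST → push 4
COMPARE_OP bool(<) → 1 vs 4 = True
POP_JUMP_IF_FALSE → pop True; no jump
LOAD_FAST p → push 19
LOAD_CONST → push 7
BINARY_OP - → 19 - 7 = 12
STORE_FAST p → p=12
LOAD_FAST_LOAD_FAST p,a → push 12,14
BINARY_OP + → 12 + 14 = 26
STORE_FAST p → p=26
LOAD_FAST i → push 1
LOAD_CONST → push 1
BINARY_OP + → 1 + 1 = 2
STORE_FAST i → i=2
LOAD_FAST i → push 2
LOAD_CONST → push 4
COMPARE_OP bool(<) → 2 vs 4 = True
POP_JUMP_IF_FALSE → pop True; no jump
LOAD_FAST p → push 26
LOAD_CONST → push 7
BINARY_OP - → 26 - 7 = 19
STORE_FAST p → p=19
LOAD_FAST_LOAD_FAST p,a → push 19,14
BINARY_OP + → 19 + 14 = 33
STORE_FAST p → p=33
LOAD_FAST i → push 2
LOAD_CONST → push 1
BINARY_OP + → 2 + 1 = 3
STORE_FAST i → i=3
LOAD_FAST i → push 3
LOAD_CONST → push 4
COMPARE_OP bool(<) → 3 vs 4 = True
POP_JUMP_IF_FALSE → pop True; no jump
LOAD_FAST p → push 33
LOAD_CONST → push 7
BINARY_OP - → 33 - 7 = 26
STORE_FAST p → p=26
LOAD_FAST_LOAD_FAST p,a → push 26,14
BINARY_OP + → 26 + 14 = 40
STORE_FAST p → p=40
LOAD_FAST i → push 3
LOAD_CONST → push 1
BINARY_OP + → 3 + 1 = 4
STORE_FAST i → i=4
LOAD_FAST i → push 4
LOAD_CONST → push 4
COMPARE_OP bool(<) → 4 vs 4 = False
POP_JUMP_IF_FALSE → pop False; jump
LOAD_FAST p → push 40
RETURN_VALUE → return 40.

40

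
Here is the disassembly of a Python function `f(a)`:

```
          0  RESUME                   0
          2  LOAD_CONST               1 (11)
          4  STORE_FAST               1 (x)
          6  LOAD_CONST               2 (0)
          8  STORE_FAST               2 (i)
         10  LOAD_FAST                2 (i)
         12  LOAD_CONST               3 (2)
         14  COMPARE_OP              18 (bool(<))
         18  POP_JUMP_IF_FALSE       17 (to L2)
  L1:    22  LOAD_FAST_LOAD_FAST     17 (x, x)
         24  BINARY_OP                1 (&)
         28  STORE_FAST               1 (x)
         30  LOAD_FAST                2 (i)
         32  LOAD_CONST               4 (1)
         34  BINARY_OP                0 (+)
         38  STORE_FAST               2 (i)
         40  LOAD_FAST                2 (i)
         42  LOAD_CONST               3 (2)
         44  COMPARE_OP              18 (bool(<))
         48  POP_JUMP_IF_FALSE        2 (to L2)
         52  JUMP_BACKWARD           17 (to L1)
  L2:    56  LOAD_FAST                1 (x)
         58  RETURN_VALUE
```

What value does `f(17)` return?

LOAD_CONST → push 11. Stack: [11]
STORE_FAST x → x=11. Stack: []
LOAD_CONST → push 0. Stack: [0]
STORE_FAST i → i=0. Stack: []
LOAD_FAST i → push 0. Stack: [0]
LOAD_CONST → push 2. Stack: [0, 2]
COMPARE_OP bool(<) → 0 vs 2 = True. Stack: [True]
POP_JUMP_IF_FALSE → pop True; no jump. Stack: []
LOAD_FAST_LOAD_FAST x,x → push 11,11. Stack: [11, 11]
BINARY_OP & → 11 & 11 = 11. Stack: [11]
STORE_FAST x → x=11. Stack: []
LOAD_FAST i → push 0. Stack: [0]
LOAD_CONST → push 1. Stack: [0, 1]
BINARY_OP + → 0 + 1 = 1. Stack: [1]
STORE_FAST i → i=1. Stack: []
LOAD_FAST i → push 1. Stack: [1]
LOAD_CONST → push 2. Stack: [1, 2]
COMPARE_OP bool(<) → 1 vs 2 = True. Stack: [True]
POP_JUMP_IF_FALSE → pop True; no jump. Stack: []
LOAD_FAST_LOAD_FAST x,x → push 11,11. Stack: [11, 11]
BINARY_OP & → 11 & 11 = 11. Stack: [11]
STORE_FAST x → x=11. Stack: []
LOAD_FAST i → push 1. Stack: [1]
LOAD_CONST → push 1. Stack: [1, 1]
BINARY_OP + → 1 + 1 = 2. Stack: [2]
STORE_FAST i → i=2. Stack: []
LOAD_FAST i → push 2. Stack: [2]
LOAD_CONST → push 2. Stack: [2, 2]
COMPARE_OP bool(<) → 2 vs 2 = False. Stack: [False]
POP_JUMP_IF_FALSE → pop False; jump. Stack: []
LOAD_FAST x → push 11. Stack: [11]
RETURN_VALUE → return 11.

11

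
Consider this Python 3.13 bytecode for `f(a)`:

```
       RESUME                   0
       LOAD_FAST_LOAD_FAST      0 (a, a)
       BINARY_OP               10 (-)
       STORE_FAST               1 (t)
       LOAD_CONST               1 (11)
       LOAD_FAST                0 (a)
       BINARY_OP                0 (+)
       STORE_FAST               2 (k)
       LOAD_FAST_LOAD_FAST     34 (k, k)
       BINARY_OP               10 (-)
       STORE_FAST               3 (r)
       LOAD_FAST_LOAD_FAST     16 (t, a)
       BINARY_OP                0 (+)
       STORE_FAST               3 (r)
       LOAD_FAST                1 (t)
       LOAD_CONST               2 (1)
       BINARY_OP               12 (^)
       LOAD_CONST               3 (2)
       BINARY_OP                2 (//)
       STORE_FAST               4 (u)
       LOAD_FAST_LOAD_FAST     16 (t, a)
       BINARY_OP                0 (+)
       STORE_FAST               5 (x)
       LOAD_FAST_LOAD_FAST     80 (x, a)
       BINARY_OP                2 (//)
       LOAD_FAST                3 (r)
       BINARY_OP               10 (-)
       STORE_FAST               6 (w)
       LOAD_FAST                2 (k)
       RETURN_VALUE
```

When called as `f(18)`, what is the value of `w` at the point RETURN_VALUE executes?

-17

LOAD_FAST_LOAD_FAST a,a → push 18,18. Stack: [18, 18]
BINARY_OP - → 18 - 18 = 0. Stack: [0]
STORE_FAST t → t=0. Stack: []
LOAD_CONST → push 11. Stack: [11]
LOAD_FAST a → push 18. Stack: [11, 18]
BINARY_OP + → 11 + 18 = 29. Stack: [29]
STORE_FAST k → k=29. Stack: []
LOAD_FAST_LOAD_FAST k,k → push 29,29. Stack: [29, 29]
BINARY_OP - → 29 - 29 = 0. Stack: [0]
STORE_FAST r → r=0. Stack: []
LOAD_FAST_LOAD_FAST t,a → push 0,18. Stack: [0, 18]
BINARY_OP + → 0 + 18 = 18. Stack: [18]
STORE_FAST r → r=18. Stack: []
LOAD_FAST t → push 0. Stack: [0]
LOAD_CONST → push 1. Stack: [0, 1]
BINARY_OP ^ → 0 ^ 1 = 1. Stack: [1]
LOAD_CONST → push 2. Stack: [1, 2]
BINARY_OP // → 1 // 2 = 0. Stack: [0]
STORE_FAST u → u=0. Stack: []
LOAD_FAST_LOAD_FAST t,a → push 0,18. Stack: [0, 18]
BINARY_OP + → 0 + 18 = 18. Stack: [18]
STORE_FAST x → x=18. Stack: []
LOAD_FAST_LOAD_FAST x,a → push 18,18. Stack: [18, 18]
BINARY_OP // → 18 // 18 = 1. Stack: [1]
LOAD_FAST r → push 18. Stack: [1, 18]
BINARY_OP - → 1 - 18 = -17. Stack: [-17]
STORE_FAST w → w=-17. Stack: []
LOAD_FAST k → push 29. Stack: [29]
RETURN_VALUE → return 29.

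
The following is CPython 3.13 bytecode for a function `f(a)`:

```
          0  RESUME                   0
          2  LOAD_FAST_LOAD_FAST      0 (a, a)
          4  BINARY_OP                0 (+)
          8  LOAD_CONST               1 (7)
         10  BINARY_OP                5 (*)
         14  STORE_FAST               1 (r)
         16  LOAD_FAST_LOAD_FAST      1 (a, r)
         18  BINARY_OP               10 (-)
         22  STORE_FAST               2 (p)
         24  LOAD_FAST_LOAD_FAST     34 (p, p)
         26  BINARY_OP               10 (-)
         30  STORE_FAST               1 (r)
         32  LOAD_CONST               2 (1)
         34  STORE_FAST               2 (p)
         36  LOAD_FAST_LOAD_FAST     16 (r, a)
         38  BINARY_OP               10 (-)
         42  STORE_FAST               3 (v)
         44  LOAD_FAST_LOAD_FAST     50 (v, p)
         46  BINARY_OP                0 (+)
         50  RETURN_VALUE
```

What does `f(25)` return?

-24

LOAD_FAST_LOAD_FAST a,a → push 25,25. Stack: [25, 25]
BINARY_OP + → 25 + 25 = 50. Stack: [50]
LOAD_CONST → push 7. Stack: [50, 7]
BINARY_OP * → 50 * 7 = 350. Stack: [350]
STORE_FAST r → r=350. Stack: []
LOAD_FAST_LOAD_FAST a,r → push 25,350. Stack: [25, 350]
BINARY_OP - → 25 - 350 = -325. Stack: [-325]
STORE_FAST p → p=-325. Stack: []
LOAD_FAST_LOAD_FAST p,p → push -325,-325. Stack: [-325, -325]
BINARY_OP - → -325 - -325 = 0. Stack: [0]
STORE_FAST r → r=0. Stack: []
LOAD_CONST → push 1. Stack: [1]
STORE_FAST p → p=1. Stack: []
LOAD_FAST_LOAD_FAST r,a → push 0,25. Stack: [0, 25]
BINARY_OP - → 0 - 25 = -25. Stack: [-25]
STORE_FAST v → v=-25. Stack: []
LOAD_FAST_LOAD_FAST v,p → push -25,1. Stack: [-25, 1]
BINARY_OP + → -25 + 1 = -24. Stack: [-24]
RETURN_VALUE → return -24.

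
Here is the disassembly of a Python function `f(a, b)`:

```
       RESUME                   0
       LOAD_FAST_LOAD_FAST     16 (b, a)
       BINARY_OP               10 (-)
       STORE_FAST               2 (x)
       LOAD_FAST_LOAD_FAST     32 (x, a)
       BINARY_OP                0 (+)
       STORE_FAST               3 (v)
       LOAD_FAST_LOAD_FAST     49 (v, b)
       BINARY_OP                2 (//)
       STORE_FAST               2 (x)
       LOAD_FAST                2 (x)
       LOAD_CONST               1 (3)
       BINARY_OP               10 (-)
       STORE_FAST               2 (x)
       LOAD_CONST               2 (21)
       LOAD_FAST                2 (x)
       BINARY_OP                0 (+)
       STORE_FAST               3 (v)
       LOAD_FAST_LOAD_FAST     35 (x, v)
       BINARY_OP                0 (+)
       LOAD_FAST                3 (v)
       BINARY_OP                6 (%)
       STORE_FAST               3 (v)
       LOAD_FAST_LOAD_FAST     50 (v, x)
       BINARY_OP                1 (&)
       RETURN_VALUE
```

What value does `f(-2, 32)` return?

16

LOAD_FAST_LOAD_FAST b,a → push 32,-2. Stack: [32, -2]
BINARY_OP - → 32 - -2 = 34. Stack: [34]
STORE_FAST x → x=34. Stack: []
LOAD_FAST_LOAD_FAST x,a → push 34,-2. Stack: [34, -2]
BINARY_OP + → 34 + -2 = 32. Stack: [32]
STORE_FAST v → v=32. Stack: []
LOAD_FAST_LOAD_FAST v,b → push 32,32. Stack: [32, 32]
BINARY_OP // → 32 // 32 = 1. Stack: [1]
STORE_FAST x → x=1. Stack: []
LOAD_FAST x → push 1. Stack: [1]
LOAD_CONST → push 3. Stack: [1, 3]
BINARY_OP - → 1 - 3 = -2. Stack: [-2]
STORE_FAST x → x=-2. Stack: []
LOAD_CONST → push 21. Stack: [21]
LOAD_FAST x → push -2. Stack: [21, -2]
BINARY_OP + → 21 + -2 = 19. Stack: [19]
STORE_FAST v → v=19. Stack: []
LOAD_FAST_LOAD_FAST x,v → push -2,19. Stack: [-2, 19]
BINARY_OP + → -2 + 19 = 17. Stack: [17]
LOAD_FAST v → push 19. Stack: [17, 19]
BINARY_OP % → 17 % 19 = 17. Stack: [17]
STORE_FAST v → v=17. Stack: []
LOAD_FAST_LOAD_FAST v,x → push 17,-2. Stack: [17, -2]
BINARY_OP & → 17 & -2 = 16. Stack: [16]
RETURN_VALUE → return 16.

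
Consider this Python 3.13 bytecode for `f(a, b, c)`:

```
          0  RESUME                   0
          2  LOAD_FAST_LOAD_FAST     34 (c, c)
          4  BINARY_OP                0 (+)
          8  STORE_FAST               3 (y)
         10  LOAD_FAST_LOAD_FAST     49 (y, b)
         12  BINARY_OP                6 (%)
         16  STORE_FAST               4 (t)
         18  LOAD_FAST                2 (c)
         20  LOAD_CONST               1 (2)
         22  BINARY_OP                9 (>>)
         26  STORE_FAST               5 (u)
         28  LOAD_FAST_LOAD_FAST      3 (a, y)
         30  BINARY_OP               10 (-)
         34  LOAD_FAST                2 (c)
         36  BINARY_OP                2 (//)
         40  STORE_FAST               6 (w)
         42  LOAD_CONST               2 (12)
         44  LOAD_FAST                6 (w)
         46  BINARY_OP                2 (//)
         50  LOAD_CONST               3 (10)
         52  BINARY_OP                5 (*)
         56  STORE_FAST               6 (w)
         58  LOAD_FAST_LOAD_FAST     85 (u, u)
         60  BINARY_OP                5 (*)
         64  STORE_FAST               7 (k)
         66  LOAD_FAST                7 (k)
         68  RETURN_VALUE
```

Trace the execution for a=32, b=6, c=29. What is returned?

49

LOAD_FAST_LOAD_FAST c,c → push 29,29. Stack: [29, 29]
BINARY_OP + → 29 + 29 = 58. Stack: [58]
STORE_FAST y → y=58. Stack: []
LOAD_FAST_LOAD_FAST y,b → push 58,6. Stack: [58, 6]
BINARY_OP % → 58 % 6 = 4. Stack: [4]
STORE_FAST t → t=4. Stack: []
LOAD_FAST c → push 29. Stack: [29]
LOAD_CONST → push 2. Stack: [29, 2]
BINARY_OP >> → 29 >> 2 = 7. Stack: [7]
STORE_FAST u → u=7. Stack: []
LOAD_FAST_LOAD_FAST a,y → push 32,58. Stack: [32, 58]
BINARY_OP - → 32 - 58 = -26. Stack: [-26]
LOAD_FAST c → push 29. Stack: [-26, 29]
BINARY_OP // → -26 // 29 = -1. Stack: [-1]
STORE_FAST w → w=-1. Stack: []
LOAD_CONST → push 12. Stack: [12]
LOAD_FAST w → push -1. Stack: [12, -1]
BINARY_OP // → 12 // -1 = -12. Stack: [-12]
LOAD_CONST → push 10. Stack: [-12, 10]
BINARY_OP * → -12 * 10 = -120. Stack: [-120]
STORE_FAST w → w=-120. Stack: []
LOAD_FAST_LOAD_FAST u,u → push 7,7. Stack: [7, 7]
BINARY_OP * → 7 * 7 = 49. Stack: [49]
STORE_FAST k → k=49. Stack: []
LOAD_FAST k → push 49. Stack: [49]
RETURN_VALUE → return 49.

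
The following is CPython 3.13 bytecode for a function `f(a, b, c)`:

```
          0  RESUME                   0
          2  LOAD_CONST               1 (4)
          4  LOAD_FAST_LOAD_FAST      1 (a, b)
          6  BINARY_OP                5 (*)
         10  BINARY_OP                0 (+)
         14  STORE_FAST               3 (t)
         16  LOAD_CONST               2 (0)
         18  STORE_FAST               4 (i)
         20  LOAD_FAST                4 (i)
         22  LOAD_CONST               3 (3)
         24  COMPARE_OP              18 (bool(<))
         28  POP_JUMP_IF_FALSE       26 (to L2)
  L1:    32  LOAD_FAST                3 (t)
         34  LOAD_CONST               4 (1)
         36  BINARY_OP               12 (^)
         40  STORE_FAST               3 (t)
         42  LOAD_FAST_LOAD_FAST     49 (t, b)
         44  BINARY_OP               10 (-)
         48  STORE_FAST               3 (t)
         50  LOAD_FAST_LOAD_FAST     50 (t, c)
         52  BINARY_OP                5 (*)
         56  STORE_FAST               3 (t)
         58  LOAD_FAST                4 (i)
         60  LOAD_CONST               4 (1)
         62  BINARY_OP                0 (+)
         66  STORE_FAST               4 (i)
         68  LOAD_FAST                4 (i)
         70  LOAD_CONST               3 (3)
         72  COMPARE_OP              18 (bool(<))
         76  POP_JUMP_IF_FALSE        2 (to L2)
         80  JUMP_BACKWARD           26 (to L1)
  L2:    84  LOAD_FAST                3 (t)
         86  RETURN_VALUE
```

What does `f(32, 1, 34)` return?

1414944

LOAD_CONST → push 4
LOAD_FAST_LOAD_FAST a,b → push 32,1
BINARY_OP * → 32 * 1 = 32
BINARY_OP + → 4 + 32 = 36
STORE_FAST t → t=36
LOAD_CONST → push 0
STORE_FAST i → i=0
LOAD_FAST i → push 0
LOAD_CONST → push 3
COMPARE_OP bool(<) → 0 vs 3 = True
POP_JUMP_IF_FALSE → pop True; no jump
LOAD_FAST t → push 36
LOAD_CONST → push 1
BINARY_OP ^ → 36 ^ 1 = 37
STORE_FAST t → t=37
LOAD_FAST_LOAD_FAST t,b → push 37,1
BINARY_OP - → 37 - 1 = 36
STORE_FAST t → t=36
LOAD_FAST_LOAD_FAST t,c → push 36,34
BINARY_OP * → 36 * 34 = 1224
STORE_FAST t → t=1224
LOAD_FAST i → push 0
LOAD_CONST → push 1
BINARY_OP + → 0 + 1 = 1
STORE_FAST i → i=1
LOAD_FAST i → push 1
LOAD_CONST → push 3
COMPARE_OP bool(<) → 1 vs 3 = True
POP_JUMP_IF_FALSE → pop True; no jump
LOAD_FAST t → push 1224
LOAD_CONST → push 1
BINARY_OP ^ → 1224 ^ 1 = 1225
STORE_FAST t → t=1225
LOAD_FAST_LOAD_FAST t,b → push 1225,1
BINARY_OP - → 1225 - 1 = 1224
STORE_FAST t → t=1224
LOAD_FAST_LOAD_FAST t,c → push 1224,34
BINARY_OP * → 1224 * 34 = 41616
STORE_FAST t → t=41616
LOAD_FAST i → push 1
LOAD_CONST → push 1
BINARY_OP + → 1 + 1 = 2
STORE_FAST i → i=2
LOAD_FAST i → push 2
LOAD_CONST → push 3
COMPARE_OP bool(<) → 2 vs 3 = True
POP_JUMP_IF_FALSE → pop True; no jump
LOAD_FAST t → push 41616
LOAD_CONST → push 1
BINARY_OP ^ → 41616 ^ 1 = 41617
STORE_FAST t → t=41617
LOAD_FAST_LOAD_FAST t,b → push 41617,1
BINARY_OP - → 41617 - 1 = 41616
STORE_FAST t → t=41616
LOAD_FAST_LOAD_FAST t,c → push 41616,34
BINARY_OP * → 41616 * 34 = 1414944
STORE_FAST t → t=1414944
LOAD_FAST i → push 2
LOAD_CONST → push 1
BINARY_OP + → 2 + 1 = 3
STORE_FAST i → i=3
LOAD_FAST i → push 3
LOAD_CONST → push 3
COMPARE_OP bool(<) → 3 vs 3 = False
POP_JUMP_IF_FALSE → pop False; jump
LOAD_FAST t → push 1414944
RETURN_VALUE → return 1414944.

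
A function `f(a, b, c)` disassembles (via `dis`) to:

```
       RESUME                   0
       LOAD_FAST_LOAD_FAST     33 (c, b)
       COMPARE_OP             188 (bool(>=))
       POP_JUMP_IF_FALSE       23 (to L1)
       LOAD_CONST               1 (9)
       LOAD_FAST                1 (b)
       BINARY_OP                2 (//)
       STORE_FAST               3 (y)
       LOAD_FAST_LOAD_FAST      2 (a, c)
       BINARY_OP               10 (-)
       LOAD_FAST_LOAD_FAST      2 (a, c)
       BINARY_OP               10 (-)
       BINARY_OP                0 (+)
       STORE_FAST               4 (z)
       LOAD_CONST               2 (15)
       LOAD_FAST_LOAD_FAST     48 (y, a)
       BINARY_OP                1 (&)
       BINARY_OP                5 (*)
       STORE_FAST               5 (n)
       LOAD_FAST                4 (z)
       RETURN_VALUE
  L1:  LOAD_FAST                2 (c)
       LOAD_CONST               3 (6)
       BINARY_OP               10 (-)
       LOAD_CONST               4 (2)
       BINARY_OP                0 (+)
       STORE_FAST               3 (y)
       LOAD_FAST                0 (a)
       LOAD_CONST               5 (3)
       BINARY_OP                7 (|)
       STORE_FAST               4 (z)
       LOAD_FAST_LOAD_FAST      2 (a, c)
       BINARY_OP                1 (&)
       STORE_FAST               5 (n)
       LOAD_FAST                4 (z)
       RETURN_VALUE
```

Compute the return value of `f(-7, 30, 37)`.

LOAD_FAST_LOAD_FAST c,b → push 37,30. Stack: [37, 30]
COMPARE_OP bool(>=) → 37 vs 30 = True. Stack: [True]
POP_JUMP_IF_FALSE → pop True; no jump. Stack: []
LOAD_CONST → push 9. Stack: [9]
LOAD_FAST b → push 30. Stack: [9, 30]
BINARY_OP // → 9 // 30 = 0. Stack: [0]
STORE_FAST y → y=0. Stack: []
LOAD_FAST_LOAD_FAST a,c → push -7,37. Stack: [-7, 37]
BINARY_OP - → -7 - 37 = -44. Stack: [-44]
LOAD_FAST_LOAD_FAST a,c → push -7,37. Stack: [-44, -7, 37]
BINARY_OP - → -7 - 37 = -44. Stack: [-44, -44]
BINARY_OP + → -44 + -44 = -88. Stack: [-88]
STORE_FAST z → z=-88. Stack: []
LOAD_CONST → push 15. Stack: [15]
LOAD_FAST_LOAD_FAST y,a → push 0,-7. Stack: [15, 0, -7]
BINARY_OP & → 0 & -7 = 0. Stack: [15, 0]
BINARY_OP * → 15 * 0 = 0. Stack: [0]
STORE_FAST n → n=0. Stack: []
LOAD_FAST z → push -88. Stack: [-88]
RETURN_VALUE → return -88.

-88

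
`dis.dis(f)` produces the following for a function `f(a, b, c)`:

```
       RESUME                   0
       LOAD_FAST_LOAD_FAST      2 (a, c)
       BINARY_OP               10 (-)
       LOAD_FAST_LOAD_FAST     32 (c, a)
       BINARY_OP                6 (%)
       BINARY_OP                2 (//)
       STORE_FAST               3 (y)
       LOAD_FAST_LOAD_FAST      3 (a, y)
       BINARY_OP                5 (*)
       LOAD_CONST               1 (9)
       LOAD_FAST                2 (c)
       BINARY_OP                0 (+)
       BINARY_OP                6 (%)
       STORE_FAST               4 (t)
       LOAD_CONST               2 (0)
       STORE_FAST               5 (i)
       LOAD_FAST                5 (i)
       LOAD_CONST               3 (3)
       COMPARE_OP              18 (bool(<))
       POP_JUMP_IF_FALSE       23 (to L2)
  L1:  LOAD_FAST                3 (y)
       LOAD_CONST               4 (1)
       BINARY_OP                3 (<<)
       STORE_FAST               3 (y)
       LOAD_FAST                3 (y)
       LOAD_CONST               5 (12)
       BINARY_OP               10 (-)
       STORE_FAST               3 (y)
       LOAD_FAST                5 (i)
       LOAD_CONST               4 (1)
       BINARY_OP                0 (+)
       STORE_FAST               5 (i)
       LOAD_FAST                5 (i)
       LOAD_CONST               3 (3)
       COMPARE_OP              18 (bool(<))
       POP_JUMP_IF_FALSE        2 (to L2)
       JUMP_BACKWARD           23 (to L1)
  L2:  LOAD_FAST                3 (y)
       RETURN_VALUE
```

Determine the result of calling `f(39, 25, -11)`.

-76

LOAD_FAST_LOAD_FAST a,c → push 39,-11
BINARY_OP - → 39 - -11 = 50
LOAD_FAST_LOAD_FAST c,a → push -11,39
BINARY_OP % → -11 % 39 = 28
BINARY_OP // → 50 // 28 = 1
STORE_FAST y → y=1
LOAD_FAST_LOAD_FAST a,y → push 39,1
BINARY_OP * → 39 * 1 = 39
LOAD_CONST → push 9
LOAD_FAST c → push -11
BINARY_OP + → 9 + -11 = -2
BINARY_OP % → 39 % -2 = -1
STORE_FAST t → t=-1
LOAD_CONST → push 0
STORE_FAST i → i=0
LOAD_FAST i → push 0
LOAD_CONST → push 3
COMPARE_OP bool(<) → 0 vs 3 = True
POP_JUMP_IF_FALSE → pop True; no jump
LOAD_FAST y → push 1
LOAD_CONST → push 1
BINARY_OP << → 1 << 1 = 2
STORE_FAST y → y=2
LOAD_FAST y → push 2
LOAD_CONST → push 12
BINARY_OP - → 2 - 12 = -10
STORE_FAST y → y=-10
LOAD_FAST i → push 0
LOAD_CONST → push 1
BINARY_OP + → 0 + 1 = 1
STORE_FAST i → i=1
LOAD_FAST i → push 1
LOAD_CONST → push 3
COMPARE_OP bool(<) → 1 vs 3 = True
POP_JUMP_IF_FALSE → pop True; no jump
LOAD_FAST y → push -10
LOAD_CONST → push 1
BINARY_OP << → -10 << 1 = -20
STORE_FAST y → y=-20
LOAD_FAST y → push -20
LOAD_CONST → push 12
BINARY_OP - → -20 - 12 = -32
STORE_FAST y → y=-32
LOAD_FAST i → push 1
LOAD_CONST → push 1
BINARY_OP + → 1 + 1 = 2
STORE_FAST i → i=2
LOAD_FAST i → push 2
LOAD_CONST → push 3
COMPARE_OP bool(<) → 2 vs 3 = True
POP_JUMP_IF_FALSE → pop True; no jump
LOAD_FAST y → push -32
LOAD_CONST → push 1
BINARY_OP << → -32 << 1 = -64
STORE_FAST y → y=-64
LOAD_FAST y → push -64
LOAD_CONST → push 12
BINARY_OP - → -64 - 12 = -76
STORE_FAST y → y=-76
LOAD_FAST i → push 2
LOAD_CONST → push 1
BINARY_OP + → 2 + 1 = 3
STORE_FAST i → i=3
LOAD_FAST i → push 3
LOAD_CONST → push 3
COMPARE_OP bool(<) → 3 vs 3 = False
POP_JUMP_IF_FALSE → pop False; jump
LOAD_FAST y → push -76
RETURN_VALUE → return -76.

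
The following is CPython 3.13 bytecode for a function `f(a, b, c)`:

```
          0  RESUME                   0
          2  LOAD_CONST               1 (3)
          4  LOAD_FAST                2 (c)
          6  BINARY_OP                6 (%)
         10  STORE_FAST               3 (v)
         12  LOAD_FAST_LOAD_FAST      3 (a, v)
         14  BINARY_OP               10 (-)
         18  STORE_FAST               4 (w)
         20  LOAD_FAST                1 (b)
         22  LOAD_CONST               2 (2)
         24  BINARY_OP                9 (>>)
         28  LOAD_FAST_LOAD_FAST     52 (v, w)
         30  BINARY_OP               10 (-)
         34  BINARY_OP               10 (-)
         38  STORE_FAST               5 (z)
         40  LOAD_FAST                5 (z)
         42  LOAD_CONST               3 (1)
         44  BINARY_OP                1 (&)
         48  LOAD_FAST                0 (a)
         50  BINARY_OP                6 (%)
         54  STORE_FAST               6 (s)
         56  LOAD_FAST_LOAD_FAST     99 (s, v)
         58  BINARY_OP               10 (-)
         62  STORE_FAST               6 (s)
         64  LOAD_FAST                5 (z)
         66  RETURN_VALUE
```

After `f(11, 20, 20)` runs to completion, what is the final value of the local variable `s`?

LOAD_CONST → push 3. Stack: [3]
LOAD_FAST c → push 20. Stack: [3, 20]
BINARY_OP % → 3 % 20 = 3. Stack: [3]
STORE_FAST v → v=3. Stack: []
LOAD_FAST_LOAD_FAST a,v → push 11,3. Stack: [11, 3]
BINARY_OP - → 11 - 3 = 8. Stack: [8]
STORE_FAST w → w=8. Stack: []
LOAD_FAST b → push 20. Stack: [20]
LOAD_CONST → push 2. Stack: [20, 2]
BINARY_OP >> → 20 >> 2 = 5. Stack: [5]
LOAD_FAST_LOAD_FAST v,w → push 3,8. Stack: [5, 3, 8]
BINARY_OP - → 3 - 8 = -5. Stack: [5, -5]
BINARY_OP - → 5 - -5 = 10. Stack: [10]
STORE_FAST z → z=10. Stack: []
LOAD_FAST z → push 10. Stack: [10]
LOAD_CONST → push 1. Stack: [10, 1]
BINARY_OP & → 10 & 1 = 0. Stack: [0]
LOAD_FAST a → push 11. Stack: [0, 11]
BINARY_OP % → 0 % 11 = 0. Stack: [0]
STORE_FAST s → s=0. Stack: []
LOAD_FAST_LOAD_FAST s,v → push 0,3. Stack: [0, 3]
BINARY_OP - → 0 - 3 = -3. Stack: [-3]
STORE_FAST s → s=-3. Stack: []
LOAD_FAST z → push 10. Stack: [10]
RETURN_VALUE → return 10.

-3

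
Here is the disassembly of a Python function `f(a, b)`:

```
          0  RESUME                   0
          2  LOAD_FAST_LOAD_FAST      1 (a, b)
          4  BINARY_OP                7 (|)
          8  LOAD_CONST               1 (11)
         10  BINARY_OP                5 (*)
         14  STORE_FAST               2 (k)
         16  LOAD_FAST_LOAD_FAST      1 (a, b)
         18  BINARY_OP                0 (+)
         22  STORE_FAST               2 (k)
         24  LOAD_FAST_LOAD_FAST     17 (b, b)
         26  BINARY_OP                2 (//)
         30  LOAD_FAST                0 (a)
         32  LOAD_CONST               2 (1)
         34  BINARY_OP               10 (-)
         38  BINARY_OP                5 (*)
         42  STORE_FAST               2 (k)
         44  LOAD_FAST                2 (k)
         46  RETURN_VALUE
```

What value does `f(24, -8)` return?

23

LOAD_FAST_LOAD_FAST a,b → push 24,-8. Stack: [24, -8]
BINARY_OP | → 24 | -8 = -8. Stack: [-8]
LOAD_CONST → push 11. Stack: [-8, 11]
BINARY_OP * → -8 * 11 = -88. Stack: [-88]
STORE_FAST k → k=-88. Stack: []
LOAD_FAST_LOAD_FAST a,b → push 24,-8. Stack: [24, -8]
BINARY_OP + → 24 + -8 = 16. Stack: [16]
STORE_FAST k → k=16. Stack: []
LOAD_FAST_LOAD_FAST b,b → push -8,-8. Stack: [-8, -8]
BINARY_OP // → -8 // -8 = 1. Stack: [1]
LOAD_FAST a → push 24. Stack: [1, 24]
LOAD_CONST → push 1. Stack: [1, 24, 1]
BINARY_OP - → 24 - 1 = 23. Stack: [1, 23]
BINARY_OP * → 1 * 23 = 23. Stack: [23]
STORE_FAST k → k=23. Stack: []
LOAD_FAST k → push 23. Stack: [23]
RETURN_VALUE → return 23.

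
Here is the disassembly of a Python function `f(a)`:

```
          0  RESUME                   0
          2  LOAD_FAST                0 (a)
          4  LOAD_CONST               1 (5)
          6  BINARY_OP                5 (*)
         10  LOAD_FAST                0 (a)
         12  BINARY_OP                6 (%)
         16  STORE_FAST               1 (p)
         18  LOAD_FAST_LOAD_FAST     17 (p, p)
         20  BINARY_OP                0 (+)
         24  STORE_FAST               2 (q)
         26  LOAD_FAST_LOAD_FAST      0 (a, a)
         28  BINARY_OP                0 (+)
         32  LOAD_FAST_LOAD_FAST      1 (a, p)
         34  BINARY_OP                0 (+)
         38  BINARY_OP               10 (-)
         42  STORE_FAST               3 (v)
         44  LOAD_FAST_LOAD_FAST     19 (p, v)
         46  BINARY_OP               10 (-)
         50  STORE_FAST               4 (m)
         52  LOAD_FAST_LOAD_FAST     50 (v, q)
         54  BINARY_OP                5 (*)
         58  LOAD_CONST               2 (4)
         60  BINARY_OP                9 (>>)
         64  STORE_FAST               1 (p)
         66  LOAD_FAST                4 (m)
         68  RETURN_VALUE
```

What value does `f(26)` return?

LOAD_FAST a → push 26. Stack: [26]
LOAD_CONST → push 5. Stack: [26, 5]
BINARY_OP * → 26 * 5 = 130. Stack: [130]
LOAD_FAST a → push 26. Stack: [130, 26]
BINARY_OP % → 130 % 26 = 0. Stack: [0]
STORE_FAST p → p=0. Stack: []
LOAD_FAST_LOAD_FAST p,p → push 0,0. Stack: [0, 0]
BINARY_OP + → 0 + 0 = 0. Stack: [0]
STORE_FAST q → q=0. Stack: []
LOAD_FAST_LOAD_FAST a,a → push 26,26. Stack: [26, 26]
BINARY_OP + → 26 + 26 = 52. Stack: [52]
LOAD_FAST_LOAD_FAST a,p → push 26,0. Stack: [52, 26, 0]
BINARY_OP + → 26 + 0 = 26. Stack: [52, 26]
BINARY_OP - → 52 - 26 = 26. Stack: [26]
STORE_FAST v → v=26. Stack: []
LOAD_FAST_LOAD_FAST p,v → push 0,26. Stack: [0, 26]
BINARY_OP - → 0 - 26 = -26. Stack: [-26]
STORE_FAST m → m=-26. Stack: []
LOAD_FAST_LOAD_FAST v,q → push 26,0. Stack: [26, 0]
BINARY_OP * → 26 * 0 = 0. Stack: [0]
LOAD_CONST → push 4. Stack: [0, 4]
BINARY_OP >> → 0 >> 4 = 0. Stack: [0]
STORE_FAST p → p=0. Stack: []
LOAD_FAST m → push -26. Stack: [-26]
RETURN_VALUE → return -26.

-26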